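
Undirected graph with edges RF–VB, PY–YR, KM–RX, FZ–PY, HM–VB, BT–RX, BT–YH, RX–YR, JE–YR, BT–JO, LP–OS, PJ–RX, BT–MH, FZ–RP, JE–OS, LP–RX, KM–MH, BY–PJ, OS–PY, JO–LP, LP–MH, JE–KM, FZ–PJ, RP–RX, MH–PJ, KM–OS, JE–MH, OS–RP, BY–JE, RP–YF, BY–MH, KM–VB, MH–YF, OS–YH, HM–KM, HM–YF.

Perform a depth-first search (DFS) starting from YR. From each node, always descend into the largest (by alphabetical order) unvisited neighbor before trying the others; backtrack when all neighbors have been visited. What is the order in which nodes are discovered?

YR -> RX -> RP -> YF -> MH -> PJ -> FZ -> PY -> OS -> YH -> BT -> JO -> LP -> KM -> VB -> RF -> HM -> JE -> BY

Visit YR
YR → RX
RX → RP
RP → YF
YF → MH
MH → PJ
PJ → FZ
FZ → PY
PY → OS
OS → YH
YH → BT
BT → JO
JO → LP
OS → KM
KM → VB
VB → RF
VB → HM
KM → JE
JE → BY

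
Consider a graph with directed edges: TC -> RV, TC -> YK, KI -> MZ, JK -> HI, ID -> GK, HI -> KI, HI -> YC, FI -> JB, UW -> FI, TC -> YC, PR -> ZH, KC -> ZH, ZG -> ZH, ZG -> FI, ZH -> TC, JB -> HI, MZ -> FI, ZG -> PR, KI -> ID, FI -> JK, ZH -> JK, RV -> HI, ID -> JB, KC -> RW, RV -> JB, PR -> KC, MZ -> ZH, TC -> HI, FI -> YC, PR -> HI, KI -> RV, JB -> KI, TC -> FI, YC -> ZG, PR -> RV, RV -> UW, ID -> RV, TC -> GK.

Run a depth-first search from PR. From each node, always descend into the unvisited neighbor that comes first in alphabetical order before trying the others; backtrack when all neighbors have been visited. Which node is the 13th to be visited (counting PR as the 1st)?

ZH

Visit PR
PR → HI
HI → KI
KI → ID
ID → GK
ID → JB
ID → RV
RV → UW
UW → FI
FI → JK
FI → YC
YC → ZG
ZG → ZH
ZH → TC
TC → YK
KI → MZ
PR → KC
KC → RW

Visit order: PR, HI, KI, ID, GK, JB, RV, UW, FI, JK, YC, ZG, ZH, TC, YK, MZ, KC, RW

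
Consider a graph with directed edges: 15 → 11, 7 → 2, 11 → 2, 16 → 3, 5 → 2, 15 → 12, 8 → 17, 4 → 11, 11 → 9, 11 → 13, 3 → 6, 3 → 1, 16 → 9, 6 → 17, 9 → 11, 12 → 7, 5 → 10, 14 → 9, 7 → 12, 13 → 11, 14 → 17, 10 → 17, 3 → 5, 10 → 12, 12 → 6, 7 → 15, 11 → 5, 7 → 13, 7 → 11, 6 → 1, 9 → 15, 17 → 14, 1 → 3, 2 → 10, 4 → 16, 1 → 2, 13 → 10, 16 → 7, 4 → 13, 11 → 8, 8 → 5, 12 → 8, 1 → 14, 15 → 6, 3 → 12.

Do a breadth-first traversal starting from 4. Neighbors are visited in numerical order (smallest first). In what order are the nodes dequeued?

Visit 4; enqueue 11, 13, 16 → queue [11, 13, 16]
Visit 11; enqueue 2, 5, 8, 9 → queue [13, 16, 2, 5, 8, 9]
Visit 13; enqueue 10 → queue [16, 2, 5, 8, 9, 10]
Visit 16; enqueue 3, 7 → queue [2, 5, 8, 9, 10, 3, 7]
Visit 2 → queue [5, 8, 9, 10, 3, 7]
Visit 5 → queue [8, 9, 10, 3, 7]
Visit 8; enqueue 17 → queue [9, 10, 3, 7, 17]
Visit 9; enqueue 15 → queue [10, 3, 7, 17, 15]
Visit 10; enqueue 12 → queue [3, 7, 17, 15, 12]
Visit 3; enqueue 1, 6 → queue [7, 17, 15, 12, 1, 6]
Visit 7 → queue [17, 15, 12, 1, 6]
Visit 17; enqueue 14 → queue [15, 12, 1, 6, 14]
Visit 15 → queue [12, 1, 6, 14]
Visit 12 → queue [1, 6, 14]
Visit 1 → queue [6, 14]
Visit 6 → queue [14]
Visit 14 → queue []

4, 11, 13, 16, 2, 5, 8, 9, 10, 3, 7, 17, 15, 12, 1, 6, 14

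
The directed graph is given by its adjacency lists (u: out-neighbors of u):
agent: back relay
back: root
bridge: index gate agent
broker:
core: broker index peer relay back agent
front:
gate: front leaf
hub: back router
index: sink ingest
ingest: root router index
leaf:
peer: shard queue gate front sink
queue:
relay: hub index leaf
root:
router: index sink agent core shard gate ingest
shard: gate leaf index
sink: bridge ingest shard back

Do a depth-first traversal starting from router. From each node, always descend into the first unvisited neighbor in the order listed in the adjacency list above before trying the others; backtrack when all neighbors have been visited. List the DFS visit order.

Visit router
router → index
index → sink
sink → bridge
bridge → gate
gate → front
gate → leaf
bridge → agent
agent → back
back → root
agent → relay
relay → hub
sink → ingest
sink → shard
router → core
core → broker
core → peer
peer → queue

router index sink bridge gate front leaf agent back root relay hub ingest shard core broker peer queue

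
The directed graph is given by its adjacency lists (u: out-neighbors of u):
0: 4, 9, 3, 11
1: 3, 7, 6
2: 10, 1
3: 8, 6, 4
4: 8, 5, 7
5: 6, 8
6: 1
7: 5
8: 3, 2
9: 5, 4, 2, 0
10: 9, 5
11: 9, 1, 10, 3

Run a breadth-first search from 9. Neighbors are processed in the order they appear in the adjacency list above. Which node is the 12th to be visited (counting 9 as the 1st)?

Visit 9; enqueue 5, 4, 2, 0 → queue [5, 4, 2, 0]
Visit 5; enqueue 6, 8 → queue [4, 2, 0, 6, 8]
Visit 4; enqueue 7 → queue [2, 0, 6, 8, 7]
Visit 2; enqueue 10, 1 → queue [0, 6, 8, 7, 10, 1]
Visit 0; enqueue 3, 11 → queue [6, 8, 7, 10, 1, 3, 11]
Visit 6 → queue [8, 7, 10, 1, 3, 11]
Visit 8 → queue [7, 10, 1, 3, 11]
Visit 7 → queue [10, 1, 3, 11]
Visit 10 → queue [1, 3, 11]
Visit 1 → queue [3, 11]
Visit 3 → queue [11]
Visit 11 → queue []

Visit order: 9, 5, 4, 2, 0, 6, 8, 7, 10, 1, 3, 11

11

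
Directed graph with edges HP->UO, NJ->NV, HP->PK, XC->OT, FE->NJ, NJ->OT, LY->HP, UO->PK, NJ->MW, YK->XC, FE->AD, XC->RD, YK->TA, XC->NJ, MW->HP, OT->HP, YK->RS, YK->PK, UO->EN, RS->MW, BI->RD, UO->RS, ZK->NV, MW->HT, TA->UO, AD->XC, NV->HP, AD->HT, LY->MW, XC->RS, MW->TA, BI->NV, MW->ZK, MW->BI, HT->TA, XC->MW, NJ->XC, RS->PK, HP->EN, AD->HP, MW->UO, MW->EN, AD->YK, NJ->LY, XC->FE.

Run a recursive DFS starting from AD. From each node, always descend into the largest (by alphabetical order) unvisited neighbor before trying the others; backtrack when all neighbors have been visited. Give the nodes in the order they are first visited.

Visit AD
AD → YK
YK → XC
XC → RS
RS → PK
RS → MW
MW → ZK
ZK → NV
NV → HP
HP → UO
UO → EN
MW → TA
MW → HT
MW → BI
BI → RD
XC → OT
XC → NJ
NJ → LY
XC → FE

AD YK XC RS PK MW ZK NV HP UO EN TA HT BI RD OT NJ LY FE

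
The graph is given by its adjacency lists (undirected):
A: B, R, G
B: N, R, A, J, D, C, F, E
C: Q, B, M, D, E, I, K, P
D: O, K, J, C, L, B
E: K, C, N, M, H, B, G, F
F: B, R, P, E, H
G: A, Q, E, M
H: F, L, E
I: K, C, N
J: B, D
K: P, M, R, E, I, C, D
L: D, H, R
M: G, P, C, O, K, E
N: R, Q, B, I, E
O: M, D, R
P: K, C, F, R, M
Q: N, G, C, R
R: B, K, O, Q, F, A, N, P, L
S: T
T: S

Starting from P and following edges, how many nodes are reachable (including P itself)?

BFS from P visits: P, K, C, F, R, M, E, I, D, Q, B, H, O, A, N, L, G, J
Reachable nodes: 18 of 20 total.

18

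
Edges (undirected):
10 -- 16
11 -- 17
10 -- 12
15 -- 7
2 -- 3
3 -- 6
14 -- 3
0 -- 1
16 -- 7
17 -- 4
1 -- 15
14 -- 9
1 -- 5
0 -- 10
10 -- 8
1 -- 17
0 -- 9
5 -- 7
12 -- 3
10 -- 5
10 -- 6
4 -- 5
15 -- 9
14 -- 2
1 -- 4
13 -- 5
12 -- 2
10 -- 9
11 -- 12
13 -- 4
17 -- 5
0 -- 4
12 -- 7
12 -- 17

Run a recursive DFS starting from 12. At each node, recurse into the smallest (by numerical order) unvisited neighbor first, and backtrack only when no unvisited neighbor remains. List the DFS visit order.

12 2 3 6 10 0 1 4 5 7 15 9 14 16 13 17 11 8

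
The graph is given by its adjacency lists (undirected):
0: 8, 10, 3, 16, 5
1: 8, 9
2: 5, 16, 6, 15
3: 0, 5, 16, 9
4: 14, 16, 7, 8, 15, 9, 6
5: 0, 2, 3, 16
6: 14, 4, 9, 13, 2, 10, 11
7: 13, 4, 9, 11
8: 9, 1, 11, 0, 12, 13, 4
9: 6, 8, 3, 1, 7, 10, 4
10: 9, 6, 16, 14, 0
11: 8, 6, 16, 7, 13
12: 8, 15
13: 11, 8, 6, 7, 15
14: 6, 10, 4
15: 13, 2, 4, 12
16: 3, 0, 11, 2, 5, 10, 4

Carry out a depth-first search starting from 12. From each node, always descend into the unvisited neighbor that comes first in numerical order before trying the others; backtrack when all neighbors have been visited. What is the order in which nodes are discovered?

Visit 12
12 → 8
8 → 0
0 → 3
3 → 5
5 → 2
2 → 6
6 → 4
4 → 7
7 → 9
9 → 1
9 → 10
10 → 14
10 → 16
16 → 11
11 → 13
13 → 15

12, 8, 0, 3, 5, 2, 6, 4, 7, 9, 1, 10, 14, 16, 11, 13, 15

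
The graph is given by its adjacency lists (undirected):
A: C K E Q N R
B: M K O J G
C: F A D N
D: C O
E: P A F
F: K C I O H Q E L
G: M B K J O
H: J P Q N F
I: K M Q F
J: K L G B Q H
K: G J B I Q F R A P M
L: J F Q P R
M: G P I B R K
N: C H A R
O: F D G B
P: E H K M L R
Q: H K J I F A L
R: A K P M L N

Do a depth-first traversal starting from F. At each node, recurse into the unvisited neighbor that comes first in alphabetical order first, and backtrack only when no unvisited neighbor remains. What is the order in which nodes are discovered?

F, C, A, E, P, H, J, B, G, K, I, M, R, L, Q, N, O, D

Visit F
F → C
C → A
A → E
E → P
P → H
H → J
J → B
B → G
G → K
K → I
I → M
M → R
R → L
L → Q
R → N
G → O
O → D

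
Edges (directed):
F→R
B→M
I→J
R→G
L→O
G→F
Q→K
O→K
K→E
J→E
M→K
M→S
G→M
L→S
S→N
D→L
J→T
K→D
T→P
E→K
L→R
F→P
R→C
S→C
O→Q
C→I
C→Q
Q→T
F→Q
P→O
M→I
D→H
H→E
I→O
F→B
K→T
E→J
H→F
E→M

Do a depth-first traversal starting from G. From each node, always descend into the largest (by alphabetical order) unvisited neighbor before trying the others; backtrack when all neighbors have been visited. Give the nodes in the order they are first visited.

Visit G
G → M
M → S
S → N
S → C
C → Q
Q → T
T → P
P → O
O → K
K → E
E → J
K → D
D → L
L → R
D → H
H → F
F → B
C → I

G, M, S, N, C, Q, T, P, O, K, E, J, D, L, R, H, F, B, I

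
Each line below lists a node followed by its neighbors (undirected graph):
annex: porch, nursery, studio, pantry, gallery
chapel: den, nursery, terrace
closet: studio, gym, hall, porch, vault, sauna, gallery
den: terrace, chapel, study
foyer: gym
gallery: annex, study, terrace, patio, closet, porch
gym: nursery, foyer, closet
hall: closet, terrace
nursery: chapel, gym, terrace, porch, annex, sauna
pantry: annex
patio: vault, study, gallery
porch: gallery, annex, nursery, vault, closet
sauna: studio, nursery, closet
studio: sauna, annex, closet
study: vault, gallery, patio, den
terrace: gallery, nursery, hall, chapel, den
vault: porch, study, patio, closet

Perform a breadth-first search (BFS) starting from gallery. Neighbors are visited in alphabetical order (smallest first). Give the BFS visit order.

gallery annex closet patio porch study terrace nursery pantry studio gym hall sauna vault den chapel foyer

Visit gallery; enqueue annex, closet, patio, porch, study, terrace → queue [annex, closet, patio, porch, study, terrace]
Visit annex; enqueue nursery, pantry, studio → queue [closet, patio, porch, study, terrace, nursery, pantry, studio]
Visit closet; enqueue gym, hall, sauna, vault → queue [patio, porch, study, terrace, nursery, pantry, studio, gym, hall, sauna, vault]
Visit patio → queue [porch, study, terrace, nursery, pantry, studio, gym, hall, sauna, vault]
Visit porch → queue [study, terrace, nursery, pantry, studio, gym, hall, sauna, vault]
Visit study; enqueue den → queue [terrace, nursery, pantry, studio, gym, hall, sauna, vault, den]
Visit terrace; enqueue chapel → queue [nursery, pantry, studio, gym, hall, sauna, vault, den, chapel]
Visit nursery → queue [pantry, studio, gym, hall, sauna, vault, den, chapel]
Visit pantry → queue [studio, gym, hall, sauna, vault, den, chapel]
Visit studio → queue [gym, hall, sauna, vault, den, chapel]
Visit gym; enqueue foyer → queue [hall, sauna, vault, den, chapel, foyer]
Visit hall → queue [sauna, vault, den, chapel, foyer]
Visit sauna → queue [vault, den, chapel, foyer]
Visit vault → queue [den, chapel, foyer]
Visit den → queue [chapel, foyer]
Visit chapel → queue [foyer]
Visit foyer → queue []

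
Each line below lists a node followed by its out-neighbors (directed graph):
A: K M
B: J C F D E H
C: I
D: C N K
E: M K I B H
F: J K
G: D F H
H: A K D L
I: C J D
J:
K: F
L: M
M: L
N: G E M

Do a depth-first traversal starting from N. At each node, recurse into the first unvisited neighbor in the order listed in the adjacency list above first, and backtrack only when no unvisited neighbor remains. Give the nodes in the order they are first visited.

Visit N
N → G
G → D
D → C
C → I
I → J
D → K
K → F
G → H
H → A
A → M
M → L
N → E
E → B

N -> G -> D -> C -> I -> J -> K -> F -> H -> A -> M -> L -> E -> B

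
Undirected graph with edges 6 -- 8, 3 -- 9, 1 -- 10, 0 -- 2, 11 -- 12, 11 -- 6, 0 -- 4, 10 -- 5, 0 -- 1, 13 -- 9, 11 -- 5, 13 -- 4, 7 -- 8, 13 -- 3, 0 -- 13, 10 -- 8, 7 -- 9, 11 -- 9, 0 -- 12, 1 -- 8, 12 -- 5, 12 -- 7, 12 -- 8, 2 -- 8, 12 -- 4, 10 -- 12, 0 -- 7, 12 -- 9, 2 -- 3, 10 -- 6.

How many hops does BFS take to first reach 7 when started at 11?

2

Level 0: 11
Level 1: 5, 6, 9, 12
Level 2: 0, 3, 4, 7, 8, 10, 13
Level 3: 1, 2
7 first appears at level 2.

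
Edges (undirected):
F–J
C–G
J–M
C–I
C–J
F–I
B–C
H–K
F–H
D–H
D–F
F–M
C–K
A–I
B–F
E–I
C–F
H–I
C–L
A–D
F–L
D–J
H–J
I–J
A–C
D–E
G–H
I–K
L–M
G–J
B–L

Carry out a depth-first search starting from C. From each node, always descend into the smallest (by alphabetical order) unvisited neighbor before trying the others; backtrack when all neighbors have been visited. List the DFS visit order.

Visit C
C → A
A → D
D → E
E → I
I → F
F → B
B → L
L → M
M → J
J → G
G → H
H → K

C, A, D, E, I, F, B, L, M, J, G, H, K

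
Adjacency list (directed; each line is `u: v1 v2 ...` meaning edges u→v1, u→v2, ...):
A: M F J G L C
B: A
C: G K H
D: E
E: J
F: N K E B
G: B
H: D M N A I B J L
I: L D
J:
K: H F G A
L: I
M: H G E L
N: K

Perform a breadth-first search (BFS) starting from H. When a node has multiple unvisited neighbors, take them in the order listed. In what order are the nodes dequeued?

H → D → M → N → A → I → B → J → L → E → G → K → F → C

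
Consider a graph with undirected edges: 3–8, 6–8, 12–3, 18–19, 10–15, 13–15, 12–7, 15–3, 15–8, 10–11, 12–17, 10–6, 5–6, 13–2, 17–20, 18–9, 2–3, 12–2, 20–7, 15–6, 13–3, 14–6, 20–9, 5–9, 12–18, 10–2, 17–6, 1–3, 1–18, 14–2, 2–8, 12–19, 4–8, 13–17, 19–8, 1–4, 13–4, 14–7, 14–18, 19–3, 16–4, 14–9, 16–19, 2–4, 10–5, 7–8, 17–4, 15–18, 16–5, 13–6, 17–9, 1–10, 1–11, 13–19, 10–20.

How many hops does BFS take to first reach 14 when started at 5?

2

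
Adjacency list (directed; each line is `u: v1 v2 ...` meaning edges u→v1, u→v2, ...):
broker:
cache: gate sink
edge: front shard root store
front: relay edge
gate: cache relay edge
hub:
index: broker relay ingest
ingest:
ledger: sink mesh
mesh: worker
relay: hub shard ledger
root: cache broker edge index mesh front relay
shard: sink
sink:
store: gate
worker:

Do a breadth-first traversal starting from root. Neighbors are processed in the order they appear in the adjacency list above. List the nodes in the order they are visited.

root, cache, broker, edge, index, mesh, front, relay, gate, sink, shard, store, ingest, worker, hub, ledger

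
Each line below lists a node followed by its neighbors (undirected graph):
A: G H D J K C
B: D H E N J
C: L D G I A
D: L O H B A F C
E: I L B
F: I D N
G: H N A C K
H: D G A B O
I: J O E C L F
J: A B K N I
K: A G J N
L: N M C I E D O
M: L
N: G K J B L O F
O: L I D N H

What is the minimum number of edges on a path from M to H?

3

Level 0: M
Level 1: L
Level 2: C, D, E, I, N, O
Level 3: A, B, F, G, H, J, K
H first appears at level 3.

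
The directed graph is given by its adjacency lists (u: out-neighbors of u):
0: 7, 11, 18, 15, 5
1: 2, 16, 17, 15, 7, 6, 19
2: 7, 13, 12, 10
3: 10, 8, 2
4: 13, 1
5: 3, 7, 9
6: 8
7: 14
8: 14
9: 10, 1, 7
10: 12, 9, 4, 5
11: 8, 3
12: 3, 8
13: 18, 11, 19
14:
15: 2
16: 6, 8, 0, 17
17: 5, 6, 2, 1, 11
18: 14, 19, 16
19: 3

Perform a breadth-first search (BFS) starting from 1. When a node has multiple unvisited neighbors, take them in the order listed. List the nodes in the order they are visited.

1 -> 2 -> 16 -> 17 -> 15 -> 7 -> 6 -> 19 -> 13 -> 12 -> 10 -> 8 -> 0 -> 5 -> 11 -> 14 -> 3 -> 18 -> 9 -> 4

Visit 1; enqueue 2, 16, 17, 15, 7, 6, 19 → queue [2, 16, 17, 15, 7, 6, 19]
Visit 2; enqueue 13, 12, 10 → queue [16, 17, 15, 7, 6, 19, 13, 12, 10]
Visit 16; enqueue 8, 0 → queue [17, 15, 7, 6, 19, 13, 12, 10, 8, 0]
Visit 17; enqueue 5, 11 → queue [15, 7, 6, 19, 13, 12, 10, 8, 0, 5, 11]
Visit 15 → queue [7, 6, 19, 13, 12, 10, 8, 0, 5, 11]
Visit 7; enqueue 14 → queue [6, 19, 13, 12, 10, 8, 0, 5, 11, 14]
Visit 6 → queue [19, 13, 12, 10, 8, 0, 5, 11, 14]
Visit 19; enqueue 3 → queue [13, 12, 10, 8, 0, 5, 11, 14, 3]
Visit 13; enqueue 18 → queue [12, 10, 8, 0, 5, 11, 14, 3, 18]
Visit 12 → queue [10, 8, 0, 5, 11, 14, 3, 18]
Visit 10; enqueue 9, 4 → queue [8, 0, 5, 11, 14, 3, 18, 9, 4]
Visit 8 → queue [0, 5, 11, 14, 3, 18, 9, 4]
Visit 0 → queue [5, 11, 14, 3, 18, 9, 4]
Visit 5 → queue [11, 14, 3, 18, 9, 4]
Visit 11 → queue [14, 3, 18, 9, 4]
Visit 14 → queue [3, 18, 9, 4]
Visit 3 → queue [18, 9, 4]
Visit 18 → queue [9, 4]
Visit 9 → queue [4]
Visit 4 → queue []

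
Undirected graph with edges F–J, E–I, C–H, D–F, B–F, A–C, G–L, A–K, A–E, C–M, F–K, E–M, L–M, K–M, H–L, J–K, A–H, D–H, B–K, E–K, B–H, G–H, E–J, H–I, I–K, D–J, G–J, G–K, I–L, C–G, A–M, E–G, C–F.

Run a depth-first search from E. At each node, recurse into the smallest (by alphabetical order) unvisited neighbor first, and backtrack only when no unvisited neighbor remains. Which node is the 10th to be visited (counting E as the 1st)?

K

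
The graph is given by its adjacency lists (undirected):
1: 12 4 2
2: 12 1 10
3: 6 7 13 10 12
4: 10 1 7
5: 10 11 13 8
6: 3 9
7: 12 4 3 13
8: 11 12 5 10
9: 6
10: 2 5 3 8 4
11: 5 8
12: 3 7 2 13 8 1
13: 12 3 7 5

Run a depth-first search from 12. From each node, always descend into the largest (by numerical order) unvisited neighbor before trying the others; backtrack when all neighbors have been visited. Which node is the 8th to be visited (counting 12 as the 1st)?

Visit 12
12 → 13
13 → 7
7 → 4
4 → 10
10 → 8
8 → 11
11 → 5
10 → 3
3 → 6
6 → 9
10 → 2
2 → 1

Visit order: 12, 13, 7, 4, 10, 8, 11, 5, 3, 6, 9, 2, 1

5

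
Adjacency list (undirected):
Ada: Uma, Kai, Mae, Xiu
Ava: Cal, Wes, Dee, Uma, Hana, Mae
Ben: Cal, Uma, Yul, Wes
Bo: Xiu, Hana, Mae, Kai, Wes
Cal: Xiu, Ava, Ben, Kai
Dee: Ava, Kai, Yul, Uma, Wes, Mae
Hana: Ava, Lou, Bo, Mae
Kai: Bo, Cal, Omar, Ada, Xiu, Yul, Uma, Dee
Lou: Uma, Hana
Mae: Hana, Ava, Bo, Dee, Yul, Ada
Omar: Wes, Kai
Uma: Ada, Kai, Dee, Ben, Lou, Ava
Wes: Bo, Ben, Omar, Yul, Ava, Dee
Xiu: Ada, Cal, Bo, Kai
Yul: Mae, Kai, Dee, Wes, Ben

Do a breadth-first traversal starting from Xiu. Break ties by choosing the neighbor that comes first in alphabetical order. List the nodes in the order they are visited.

Visit Xiu; enqueue Ada, Bo, Cal, Kai → queue [Ada, Bo, Cal, Kai]
Visit Ada; enqueue Mae, Uma → queue [Bo, Cal, Kai, Mae, Uma]
Visit Bo; enqueue Hana, Wes → queue [Cal, Kai, Mae, Uma, Hana, Wes]
Visit Cal; enqueue Ava, Ben → queue [Kai, Mae, Uma, Hana, Wes, Ava, Ben]
Visit Kai; enqueue Dee, Omar, Yul → queue [Mae, Uma, Hana, Wes, Ava, Ben, Dee, Omar, Yul]
Visit Mae → queue [Uma, Hana, Wes, Ava, Ben, Dee, Omar, Yul]
Visit Uma; enqueue Lou → queue [Hana, Wes, Ava, Ben, Dee, Omar, Yul, Lou]
Visit Hana → queue [Wes, Ava, Ben, Dee, Omar, Yul, Lou]
Visit Wes → queue [Ava, Ben, Dee, Omar, Yul, Lou]
Visit Ava → queue [Ben, Dee, Omar, Yul, Lou]
Visit Ben → queue [Dee, Omar, Yul, Lou]
Visit Dee → queue [Omar, Yul, Lou]
Visit Omar → queue [Yul, Lou]
Visit Yul → queue [Lou]
Visit Lou → queue []

Xiu, Ada, Bo, Cal, Kai, Mae, Uma, Hana, Wes, Ava, Ben, Dee, Omar, Yul, Lou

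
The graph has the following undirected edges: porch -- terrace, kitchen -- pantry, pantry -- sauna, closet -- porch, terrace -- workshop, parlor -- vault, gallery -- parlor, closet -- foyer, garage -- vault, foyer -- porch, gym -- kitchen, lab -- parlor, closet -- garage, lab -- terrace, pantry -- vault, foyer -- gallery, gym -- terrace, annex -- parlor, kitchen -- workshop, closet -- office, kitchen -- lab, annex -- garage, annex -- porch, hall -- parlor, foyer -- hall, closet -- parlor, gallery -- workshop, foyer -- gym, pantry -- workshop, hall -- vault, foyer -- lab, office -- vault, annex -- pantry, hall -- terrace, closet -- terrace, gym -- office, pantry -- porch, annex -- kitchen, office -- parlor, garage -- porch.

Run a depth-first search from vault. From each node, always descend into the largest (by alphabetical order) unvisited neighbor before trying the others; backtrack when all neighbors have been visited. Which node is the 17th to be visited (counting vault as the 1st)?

Visit vault
vault → parlor
parlor → office
office → gym
gym → terrace
terrace → workshop
workshop → pantry
pantry → sauna
pantry → porch
porch → garage
garage → closet
closet → foyer
foyer → lab
lab → kitchen
kitchen → annex
foyer → hall
foyer → gallery

Visit order: vault, parlor, office, gym, terrace, workshop, pantry, sauna, porch, garage, closet, foyer, lab, kitchen, annex, hall, gallery

gallery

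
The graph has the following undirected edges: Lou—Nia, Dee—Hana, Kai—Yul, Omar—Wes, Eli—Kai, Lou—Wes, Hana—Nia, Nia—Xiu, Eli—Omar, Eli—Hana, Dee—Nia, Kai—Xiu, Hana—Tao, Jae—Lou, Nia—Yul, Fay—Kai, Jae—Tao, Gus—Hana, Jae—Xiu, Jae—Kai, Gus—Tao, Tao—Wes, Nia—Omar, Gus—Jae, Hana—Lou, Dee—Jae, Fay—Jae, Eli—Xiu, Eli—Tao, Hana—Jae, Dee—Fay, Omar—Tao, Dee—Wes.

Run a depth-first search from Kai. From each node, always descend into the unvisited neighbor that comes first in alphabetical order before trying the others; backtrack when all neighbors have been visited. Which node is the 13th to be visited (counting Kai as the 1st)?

Xiu

Visit Kai
Kai → Eli
Eli → Hana
Hana → Dee
Dee → Fay
Fay → Jae
Jae → Gus
Gus → Tao
Tao → Omar
Omar → Nia
Nia → Lou
Lou → Wes
Nia → Xiu
Nia → Yul

Visit order: Kai, Eli, Hana, Dee, Fay, Jae, Gus, Tao, Omar, Nia, Lou, Wes, Xiu, Yul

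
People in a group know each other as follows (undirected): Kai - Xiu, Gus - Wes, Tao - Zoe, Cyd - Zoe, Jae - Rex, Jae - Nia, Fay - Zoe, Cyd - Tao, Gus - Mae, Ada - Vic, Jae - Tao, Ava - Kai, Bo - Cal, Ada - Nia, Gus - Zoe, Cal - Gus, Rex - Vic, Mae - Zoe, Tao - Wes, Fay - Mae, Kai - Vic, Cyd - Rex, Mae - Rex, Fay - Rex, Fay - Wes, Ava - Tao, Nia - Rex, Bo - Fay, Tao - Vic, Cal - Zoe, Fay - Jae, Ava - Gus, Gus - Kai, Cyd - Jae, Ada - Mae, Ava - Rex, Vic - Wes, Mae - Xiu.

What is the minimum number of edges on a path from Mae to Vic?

Level 0: Mae
Level 1: Ada, Fay, Gus, Rex, Xiu, Zoe
Level 2: Ava, Bo, Cal, Cyd, Jae, Kai, Nia, Tao, Vic, Wes
Vic first appears at level 2.

2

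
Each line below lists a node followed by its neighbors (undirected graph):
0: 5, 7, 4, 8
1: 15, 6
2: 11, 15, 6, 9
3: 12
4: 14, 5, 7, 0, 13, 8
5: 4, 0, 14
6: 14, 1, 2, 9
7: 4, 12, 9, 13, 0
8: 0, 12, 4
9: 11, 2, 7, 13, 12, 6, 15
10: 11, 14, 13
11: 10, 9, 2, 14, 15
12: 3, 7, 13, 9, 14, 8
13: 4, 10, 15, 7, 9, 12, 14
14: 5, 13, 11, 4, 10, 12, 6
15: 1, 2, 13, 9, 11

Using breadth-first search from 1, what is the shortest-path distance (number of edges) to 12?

3

Level 0: 1
Level 1: 6, 15
Level 2: 2, 9, 11, 13, 14
Level 3: 4, 5, 7, 10, 12
Level 4: 0, 3, 8
12 first appears at level 3.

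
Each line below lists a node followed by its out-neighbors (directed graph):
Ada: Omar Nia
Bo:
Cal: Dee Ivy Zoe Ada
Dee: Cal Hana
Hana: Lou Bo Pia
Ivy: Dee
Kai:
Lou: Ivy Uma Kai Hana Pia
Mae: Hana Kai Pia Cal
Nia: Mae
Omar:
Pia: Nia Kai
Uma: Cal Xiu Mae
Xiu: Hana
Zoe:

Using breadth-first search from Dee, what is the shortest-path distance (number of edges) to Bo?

Level 0: Dee
Level 1: Cal, Hana
Level 2: Ada, Bo, Ivy, Lou, Pia, Zoe
Level 3: Kai, Nia, Omar, Uma
Level 4: Mae, Xiu
Bo first appears at level 2.

2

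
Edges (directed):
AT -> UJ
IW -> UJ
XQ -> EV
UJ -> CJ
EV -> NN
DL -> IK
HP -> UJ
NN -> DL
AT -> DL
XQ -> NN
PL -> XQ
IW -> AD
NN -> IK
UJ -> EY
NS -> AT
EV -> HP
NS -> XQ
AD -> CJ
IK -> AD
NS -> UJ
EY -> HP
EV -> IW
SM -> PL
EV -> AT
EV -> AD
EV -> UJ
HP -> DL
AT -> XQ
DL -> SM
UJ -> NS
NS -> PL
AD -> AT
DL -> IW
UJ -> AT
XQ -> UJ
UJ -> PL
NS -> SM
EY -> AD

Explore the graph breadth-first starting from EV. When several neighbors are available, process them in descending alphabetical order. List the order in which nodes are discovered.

Visit EV; enqueue UJ, NN, IW, HP, AT, AD → queue [UJ, NN, IW, HP, AT, AD]
Visit UJ; enqueue PL, NS, EY, CJ → queue [NN, IW, HP, AT, AD, PL, NS, EY, CJ]
Visit NN; enqueue IK, DL → queue [IW, HP, AT, AD, PL, NS, EY, CJ, IK, DL]
Visit IW → queue [HP, AT, AD, PL, NS, EY, CJ, IK, DL]
Visit HP → queue [AT, AD, PL, NS, EY, CJ, IK, DL]
Visit AT; enqueue XQ → queue [AD, PL, NS, EY, CJ, IK, DL, XQ]
Visit AD → queue [PL, NS, EY, CJ, IK, DL, XQ]
Visit PL → queue [NS, EY, CJ, IK, DL, XQ]
Visit NS; enqueue SM → queue [EY, CJ, IK, DL, XQ, SM]
Visit EY → queue [CJ, IK, DL, XQ, SM]
Visit CJ → queue [IK, DL, XQ, SM]
Visit IK → queue [DL, XQ, SM]
Visit DL → queue [XQ, SM]
Visit XQ → queue [SM]
Visit SM → queue []

EV, UJ, NN, IW, HP, AT, AD, PL, NS, EY, CJ, IK, DL, XQ, SM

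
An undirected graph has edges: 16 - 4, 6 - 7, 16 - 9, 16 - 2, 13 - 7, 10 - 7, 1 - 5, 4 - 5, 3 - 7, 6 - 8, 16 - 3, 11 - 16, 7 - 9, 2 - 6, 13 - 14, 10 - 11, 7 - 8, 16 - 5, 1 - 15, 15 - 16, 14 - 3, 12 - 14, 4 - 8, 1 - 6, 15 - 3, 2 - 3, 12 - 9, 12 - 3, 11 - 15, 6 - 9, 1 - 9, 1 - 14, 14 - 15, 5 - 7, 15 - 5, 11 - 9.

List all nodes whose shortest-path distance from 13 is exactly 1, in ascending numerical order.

Level 0: 13
Level 1: 7, 14
Level 2: 1, 3, 5, 6, 8, 9, 10, 12, 15
Level 3: 2, 4, 11, 16

7, 14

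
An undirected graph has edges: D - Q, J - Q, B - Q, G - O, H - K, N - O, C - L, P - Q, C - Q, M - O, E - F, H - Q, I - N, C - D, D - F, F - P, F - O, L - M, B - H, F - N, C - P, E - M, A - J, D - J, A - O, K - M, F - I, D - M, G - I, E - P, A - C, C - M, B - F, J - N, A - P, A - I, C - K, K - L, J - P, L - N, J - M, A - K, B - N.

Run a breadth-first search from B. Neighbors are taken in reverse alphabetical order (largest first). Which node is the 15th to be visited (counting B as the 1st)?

Visit B; enqueue Q, N, H, F → queue [Q, N, H, F]
Visit Q; enqueue P, J, D, C → queue [N, H, F, P, J, D, C]
Visit N; enqueue O, L, I → queue [H, F, P, J, D, C, O, L, I]
Visit H; enqueue K → queue [F, P, J, D, C, O, L, I, K]
Visit F; enqueue E → queue [P, J, D, C, O, L, I, K, E]
Visit P; enqueue A → queue [J, D, C, O, L, I, K, E, A]
Visit J; enqueue M → queue [D, C, O, L, I, K, E, A, M]
Visit D → queue [C, O, L, I, K, E, A, M]
Visit C → queue [O, L, I, K, E, A, M]
Visit O; enqueue G → queue [L, I, K, E, A, M, G]
Visit L → queue [I, K, E, A, M, G]
Visit I → queue [K, E, A, M, G]
Visit K → queue [E, A, M, G]
Visit E → queue [A, M, G]
Visit A → queue [M, G]
Visit M → queue [G]
Visit G → queue []

Visit order: B, Q, N, H, F, P, J, D, C, O, L, I, K, E, A, M, G

A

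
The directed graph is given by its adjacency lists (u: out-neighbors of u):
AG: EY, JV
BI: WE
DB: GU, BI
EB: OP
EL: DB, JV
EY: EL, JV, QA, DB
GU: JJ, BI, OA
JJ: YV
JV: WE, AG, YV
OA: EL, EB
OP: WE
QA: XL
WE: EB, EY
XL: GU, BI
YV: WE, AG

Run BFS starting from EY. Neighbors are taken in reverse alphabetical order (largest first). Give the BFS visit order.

Visit EY; enqueue QA, JV, EL, DB → queue [QA, JV, EL, DB]
Visit QA; enqueue XL → queue [JV, EL, DB, XL]
Visit JV; enqueue YV, WE, AG → queue [EL, DB, XL, YV, WE, AG]
Visit EL → queue [DB, XL, YV, WE, AG]
Visit DB; enqueue GU, BI → queue [XL, YV, WE, AG, GU, BI]
Visit XL → queue [YV, WE, AG, GU, BI]
Visit YV → queue [WE, AG, GU, BI]
Visit WE; enqueue EB → queue [AG, GU, BI, EB]
Visit AG → queue [GU, BI, EB]
Visit GU; enqueue OA, JJ → queue [BI, EB, OA, JJ]
Visit BI → queue [EB, OA, JJ]
Visit EB; enqueue OP → queue [OA, JJ, OP]
Visit OA → queue [JJ, OP]
Visit JJ → queue [OP]
Visit OP → queue []

EY, QA, JV, EL, DB, XL, YV, WE, AG, GU, BI, EB, OA, JJ, OP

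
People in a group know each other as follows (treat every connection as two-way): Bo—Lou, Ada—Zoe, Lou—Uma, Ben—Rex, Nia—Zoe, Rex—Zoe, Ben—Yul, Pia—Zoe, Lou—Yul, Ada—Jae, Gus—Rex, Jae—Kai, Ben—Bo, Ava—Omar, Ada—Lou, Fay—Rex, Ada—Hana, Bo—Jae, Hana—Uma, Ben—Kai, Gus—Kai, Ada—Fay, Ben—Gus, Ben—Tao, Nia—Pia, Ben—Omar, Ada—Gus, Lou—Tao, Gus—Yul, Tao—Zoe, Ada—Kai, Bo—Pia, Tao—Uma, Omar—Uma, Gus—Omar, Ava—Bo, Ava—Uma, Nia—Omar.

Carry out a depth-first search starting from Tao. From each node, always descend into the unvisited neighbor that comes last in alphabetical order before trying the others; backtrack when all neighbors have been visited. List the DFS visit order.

Tao -> Zoe -> Rex -> Gus -> Yul -> Lou -> Uma -> Omar -> Nia -> Pia -> Bo -> Jae -> Kai -> Ben -> Ada -> Hana -> Fay -> Ava

Visit Tao
Tao → Zoe
Zoe → Rex
Rex → Gus
Gus → Yul
Yul → Lou
Lou → Uma
Uma → Omar
Omar → Nia
Nia → Pia
Pia → Bo
Bo → Jae
Jae → Kai
Kai → Ben
Kai → Ada
Ada → Hana
Ada → Fay
Bo → Ava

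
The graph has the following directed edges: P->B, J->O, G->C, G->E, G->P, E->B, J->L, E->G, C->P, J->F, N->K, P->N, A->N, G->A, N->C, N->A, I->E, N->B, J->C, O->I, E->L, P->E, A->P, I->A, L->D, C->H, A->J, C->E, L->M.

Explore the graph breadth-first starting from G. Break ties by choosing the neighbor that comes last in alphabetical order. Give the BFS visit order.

Visit G; enqueue P, E, C, A → queue [P, E, C, A]
Visit P; enqueue N, B → queue [E, C, A, N, B]
Visit E; enqueue L → queue [C, A, N, B, L]
Visit C; enqueue H → queue [A, N, B, L, H]
Visit A; enqueue J → queue [N, B, L, H, J]
Visit N; enqueue K → queue [B, L, H, J, K]
Visit B → queue [L, H, J, K]
Visit L; enqueue M, D → queue [H, J, K, M, D]
Visit H → queue [J, K, M, D]
Visit J; enqueue O, F → queue [K, M, D, O, F]
Visit K → queue [M, D, O, F]
Visit M → queue [D, O, F]
Visit D → queue [O, F]
Visit O; enqueue I → queue [F, I]
Visit F → queue [I]
Visit I → queue []

G -> P -> E -> C -> A -> N -> B -> L -> H -> J -> K -> M -> D -> O -> F -> I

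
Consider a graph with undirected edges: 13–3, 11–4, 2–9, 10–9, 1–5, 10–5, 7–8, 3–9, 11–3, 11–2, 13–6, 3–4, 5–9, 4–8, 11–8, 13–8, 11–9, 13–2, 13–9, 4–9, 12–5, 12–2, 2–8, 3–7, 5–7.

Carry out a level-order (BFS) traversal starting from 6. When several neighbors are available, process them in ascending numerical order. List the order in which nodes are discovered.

Visit 6; enqueue 13 → queue [13]
Visit 13; enqueue 2, 3, 8, 9 → queue [2, 3, 8, 9]
Visit 2; enqueue 11, 12 → queue [3, 8, 9, 11, 12]
Visit 3; enqueue 4, 7 → queue [8, 9, 11, 12, 4, 7]
Visit 8 → queue [9, 11, 12, 4, 7]
Visit 9; enqueue 5, 10 → queue [11, 12, 4, 7, 5, 10]
Visit 11 → queue [12, 4, 7, 5, 10]
Visit 12 → queue [4, 7, 5, 10]
Visit 4 → queue [7, 5, 10]
Visit 7 → queue [5, 10]
Visit 5; enqueue 1 → queue [10, 1]
Visit 10 → queue [1]
Visit 1 → queue []

6 -> 13 -> 2 -> 3 -> 8 -> 9 -> 11 -> 12 -> 4 -> 7 -> 5 -> 10 -> 1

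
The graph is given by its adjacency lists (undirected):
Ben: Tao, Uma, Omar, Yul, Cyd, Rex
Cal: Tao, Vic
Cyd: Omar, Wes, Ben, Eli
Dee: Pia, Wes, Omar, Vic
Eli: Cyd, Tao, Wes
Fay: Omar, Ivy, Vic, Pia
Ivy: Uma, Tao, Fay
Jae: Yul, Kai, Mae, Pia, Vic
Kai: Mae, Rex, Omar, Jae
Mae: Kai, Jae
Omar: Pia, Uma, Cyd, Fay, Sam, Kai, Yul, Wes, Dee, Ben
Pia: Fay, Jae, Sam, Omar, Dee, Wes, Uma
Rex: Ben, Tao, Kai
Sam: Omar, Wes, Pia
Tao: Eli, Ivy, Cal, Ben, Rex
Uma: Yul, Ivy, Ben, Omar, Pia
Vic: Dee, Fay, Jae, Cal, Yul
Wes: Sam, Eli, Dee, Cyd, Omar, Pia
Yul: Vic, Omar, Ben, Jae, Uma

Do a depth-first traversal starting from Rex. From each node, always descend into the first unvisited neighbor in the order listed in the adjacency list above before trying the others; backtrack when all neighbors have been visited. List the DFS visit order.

Rex, Ben, Tao, Eli, Cyd, Omar, Pia, Fay, Ivy, Uma, Yul, Vic, Dee, Wes, Sam, Jae, Kai, Mae, Cal

Visit Rex
Rex → Ben
Ben → Tao
Tao → Eli
Eli → Cyd
Cyd → Omar
Omar → Pia
Pia → Fay
Fay → Ivy
Ivy → Uma
Uma → Yul
Yul → Vic
Vic → Dee
Dee → Wes
Wes → Sam
Vic → Jae
Jae → Kai
Kai → Mae
Vic → Cal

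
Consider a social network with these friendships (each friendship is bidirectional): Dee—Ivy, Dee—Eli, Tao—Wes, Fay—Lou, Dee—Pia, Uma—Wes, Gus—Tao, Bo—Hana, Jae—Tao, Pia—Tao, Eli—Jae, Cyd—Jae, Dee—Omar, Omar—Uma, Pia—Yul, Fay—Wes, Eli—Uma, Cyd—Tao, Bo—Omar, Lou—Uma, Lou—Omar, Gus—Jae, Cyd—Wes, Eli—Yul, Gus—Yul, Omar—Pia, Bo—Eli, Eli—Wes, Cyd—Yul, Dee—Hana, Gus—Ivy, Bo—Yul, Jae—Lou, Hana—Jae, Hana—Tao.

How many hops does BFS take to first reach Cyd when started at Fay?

Level 0: Fay
Level 1: Lou, Wes
Level 2: Cyd, Eli, Jae, Omar, Tao, Uma
Level 3: Bo, Dee, Gus, Hana, Pia, Yul
Level 4: Ivy
Cyd first appears at level 2.

2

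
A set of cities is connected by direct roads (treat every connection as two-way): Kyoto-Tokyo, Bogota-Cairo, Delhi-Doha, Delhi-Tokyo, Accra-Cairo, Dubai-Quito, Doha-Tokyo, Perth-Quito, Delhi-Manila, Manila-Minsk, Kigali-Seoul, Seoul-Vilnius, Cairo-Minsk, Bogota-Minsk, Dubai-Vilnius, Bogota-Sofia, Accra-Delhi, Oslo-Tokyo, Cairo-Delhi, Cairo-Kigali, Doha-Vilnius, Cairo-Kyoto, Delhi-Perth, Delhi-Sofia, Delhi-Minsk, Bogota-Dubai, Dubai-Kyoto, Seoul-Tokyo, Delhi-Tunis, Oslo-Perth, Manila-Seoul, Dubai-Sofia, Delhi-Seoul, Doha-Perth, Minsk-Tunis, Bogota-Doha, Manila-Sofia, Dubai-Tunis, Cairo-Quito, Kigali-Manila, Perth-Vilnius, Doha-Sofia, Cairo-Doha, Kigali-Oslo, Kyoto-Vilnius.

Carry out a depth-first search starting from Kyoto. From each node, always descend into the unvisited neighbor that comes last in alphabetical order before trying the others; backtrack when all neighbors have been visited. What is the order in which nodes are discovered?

Kyoto Vilnius Seoul Tokyo Oslo Perth Quito Dubai Tunis Minsk Manila Sofia Doha Delhi Cairo Kigali Bogota Accra

Visit Kyoto
Kyoto → Vilnius
Vilnius → Seoul
Seoul → Tokyo
Tokyo → Oslo
Oslo → Perth
Perth → Quito
Quito → Dubai
Dubai → Tunis
Tunis → Minsk
Minsk → Manila
Manila → Sofia
Sofia → Doha
Doha → Delhi
Delhi → Cairo
Cairo → Kigali
Cairo → Bogota
Cairo → Accra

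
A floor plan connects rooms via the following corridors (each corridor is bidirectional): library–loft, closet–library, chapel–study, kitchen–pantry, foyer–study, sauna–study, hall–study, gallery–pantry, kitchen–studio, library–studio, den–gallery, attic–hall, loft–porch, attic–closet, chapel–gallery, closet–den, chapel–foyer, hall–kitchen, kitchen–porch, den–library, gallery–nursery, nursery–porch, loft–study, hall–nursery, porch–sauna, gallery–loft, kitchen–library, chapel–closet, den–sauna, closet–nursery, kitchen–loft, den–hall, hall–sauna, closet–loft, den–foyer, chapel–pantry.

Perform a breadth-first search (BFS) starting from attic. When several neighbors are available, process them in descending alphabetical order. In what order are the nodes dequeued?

attic → hall → closet → study → sauna → nursery → kitchen → den → loft → library → chapel → foyer → porch → gallery → studio → pantry

Visit attic; enqueue hall, closet → queue [hall, closet]
Visit hall; enqueue study, sauna, nursery, kitchen, den → queue [closet, study, sauna, nursery, kitchen, den]
Visit closet; enqueue loft, library, chapel → queue [study, sauna, nursery, kitchen, den, loft, library, chapel]
Visit study; enqueue foyer → queue [sauna, nursery, kitchen, den, loft, library, chapel, foyer]
Visit sauna; enqueue porch → queue [nursery, kitchen, den, loft, library, chapel, foyer, porch]
Visit nursery; enqueue gallery → queue [kitchen, den, loft, library, chapel, foyer, porch, gallery]
Visit kitchen; enqueue studio, pantry → queue [den, loft, library, chapel, foyer, porch, gallery, studio, pantry]
Visit den → queue [loft, library, chapel, foyer, porch, gallery, studio, pantry]
Visit loft → queue [library, chapel, foyer, porch, gallery, studio, pantry]
Visit library → queue [chapel, foyer, porch, gallery, studio, pantry]
Visit chapel → queue [foyer, porch, gallery, studio, pantry]
Visit foyer → queue [porch, gallery, studio, pantry]
Visit porch → queue [gallery, studio, pantry]
Visit gallery → queue [studio, pantry]
Visit studio → queue [pantry]
Visit pantry → queue []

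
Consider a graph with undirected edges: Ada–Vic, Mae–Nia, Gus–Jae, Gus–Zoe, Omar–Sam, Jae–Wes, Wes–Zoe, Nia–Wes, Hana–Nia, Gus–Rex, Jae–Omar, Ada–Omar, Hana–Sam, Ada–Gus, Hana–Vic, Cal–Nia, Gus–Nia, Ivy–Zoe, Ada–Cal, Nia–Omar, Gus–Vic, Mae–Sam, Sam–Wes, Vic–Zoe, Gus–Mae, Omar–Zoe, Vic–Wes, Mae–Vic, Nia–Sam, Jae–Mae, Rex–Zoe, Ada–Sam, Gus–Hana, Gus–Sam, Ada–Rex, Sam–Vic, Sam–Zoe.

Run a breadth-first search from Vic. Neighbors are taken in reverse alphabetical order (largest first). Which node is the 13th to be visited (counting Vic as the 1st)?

Visit Vic; enqueue Zoe, Wes, Sam, Mae, Hana, Gus, Ada → queue [Zoe, Wes, Sam, Mae, Hana, Gus, Ada]
Visit Zoe; enqueue Rex, Omar, Ivy → queue [Wes, Sam, Mae, Hana, Gus, Ada, Rex, Omar, Ivy]
Visit Wes; enqueue Nia, Jae → queue [Sam, Mae, Hana, Gus, Ada, Rex, Omar, Ivy, Nia, Jae]
Visit Sam → queue [Mae, Hana, Gus, Ada, Rex, Omar, Ivy, Nia, Jae]
Visit Mae → queue [Hana, Gus, Ada, Rex, Omar, Ivy, Nia, Jae]
Visit Hana → queue [Gus, Ada, Rex, Omar, Ivy, Nia, Jae]
Visit Gus → queue [Ada, Rex, Omar, Ivy, Nia, Jae]
Visit Ada; enqueue Cal → queue [Rex, Omar, Ivy, Nia, Jae, Cal]
Visit Rex → queue [Omar, Ivy, Nia, Jae, Cal]
Visit Omar → queue [Ivy, Nia, Jae, Cal]
Visit Ivy → queue [Nia, Jae, Cal]
Visit Nia → queue [Jae, Cal]
Visit Jae → queue [Cal]
Visit Cal → queue []

Visit order: Vic, Zoe, Wes, Sam, Mae, Hana, Gus, Ada, Rex, Omar, Ivy, Nia, Jae, Cal

Jae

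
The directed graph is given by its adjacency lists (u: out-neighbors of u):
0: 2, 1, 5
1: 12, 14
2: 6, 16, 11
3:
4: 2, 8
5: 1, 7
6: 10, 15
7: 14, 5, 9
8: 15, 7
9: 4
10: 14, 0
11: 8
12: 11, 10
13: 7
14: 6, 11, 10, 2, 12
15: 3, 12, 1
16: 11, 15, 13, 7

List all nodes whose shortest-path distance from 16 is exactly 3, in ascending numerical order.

2, 4, 6, 10

Level 0: 16
Level 1: 7, 11, 13, 15
Level 2: 1, 3, 5, 8, 9, 12, 14
Level 3: 2, 4, 6, 10
Level 4: 0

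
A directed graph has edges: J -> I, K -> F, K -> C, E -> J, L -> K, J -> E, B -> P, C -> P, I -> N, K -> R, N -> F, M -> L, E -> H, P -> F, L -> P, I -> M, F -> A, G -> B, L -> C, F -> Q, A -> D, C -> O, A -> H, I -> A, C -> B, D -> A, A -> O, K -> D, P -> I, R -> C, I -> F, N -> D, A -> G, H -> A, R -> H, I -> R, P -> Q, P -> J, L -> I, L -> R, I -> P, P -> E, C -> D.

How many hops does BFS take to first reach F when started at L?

Level 0: L
Level 1: C, I, K, P, R
Level 2: A, B, D, E, F, H, J, M, N, O, Q
Level 3: G
F first appears at level 2.

2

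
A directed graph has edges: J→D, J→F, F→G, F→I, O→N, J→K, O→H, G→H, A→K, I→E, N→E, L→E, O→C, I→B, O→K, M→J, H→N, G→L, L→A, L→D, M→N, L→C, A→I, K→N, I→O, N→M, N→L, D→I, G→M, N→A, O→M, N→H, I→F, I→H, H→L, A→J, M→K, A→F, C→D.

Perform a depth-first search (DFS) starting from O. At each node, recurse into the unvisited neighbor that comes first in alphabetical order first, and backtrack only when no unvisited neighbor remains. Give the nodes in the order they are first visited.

O, C, D, I, B, E, F, G, H, L, A, J, K, N, M

Visit O
O → C
C → D
D → I
I → B
I → E
I → F
F → G
G → H
H → L
L → A
A → J
J → K
K → N
N → M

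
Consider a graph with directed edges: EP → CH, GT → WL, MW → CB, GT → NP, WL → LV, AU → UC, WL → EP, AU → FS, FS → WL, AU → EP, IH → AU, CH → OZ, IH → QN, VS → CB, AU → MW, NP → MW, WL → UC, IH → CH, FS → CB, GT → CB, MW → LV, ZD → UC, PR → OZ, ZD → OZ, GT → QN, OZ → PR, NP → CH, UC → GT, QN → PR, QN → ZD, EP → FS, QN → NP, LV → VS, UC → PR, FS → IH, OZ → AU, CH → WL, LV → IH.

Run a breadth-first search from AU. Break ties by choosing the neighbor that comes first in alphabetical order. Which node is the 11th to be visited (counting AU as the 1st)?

Visit AU; enqueue EP, FS, MW, UC → queue [EP, FS, MW, UC]
Visit EP; enqueue CH → queue [FS, MW, UC, CH]
Visit FS; enqueue CB, IH, WL → queue [MW, UC, CH, CB, IH, WL]
Visit MW; enqueue LV → queue [UC, CH, CB, IH, WL, LV]
Visit UC; enqueue GT, PR → queue [CH, CB, IH, WL, LV, GT, PR]
Visit CH; enqueue OZ → queue [CB, IH, WL, LV, GT, PR, OZ]
Visit CB → queue [IH, WL, LV, GT, PR, OZ]
Visit IH; enqueue QN → queue [WL, LV, GT, PR, OZ, QN]
Visit WL → queue [LV, GT, PR, OZ, QN]
Visit LV; enqueue VS → queue [GT, PR, OZ, QN, VS]
Visit GT; enqueue NP → queue [PR, OZ, QN, VS, NP]
Visit PR → queue [OZ, QN, VS, NP]
Visit OZ → queue [QN, VS, NP]
Visit QN; enqueue ZD → queue [VS, NP, ZD]
Visit VS → queue [NP, ZD]
Visit NP → queue [ZD]
Visit ZD → queue []

Visit order: AU, EP, FS, MW, UC, CH, CB, IH, WL, LV, GT, PR, OZ, QN, VS, NP, ZD

GT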